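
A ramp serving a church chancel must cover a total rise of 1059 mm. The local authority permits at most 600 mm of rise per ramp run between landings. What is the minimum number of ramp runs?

⌈1059/600⌉ = 2 ramp runs.

2 runs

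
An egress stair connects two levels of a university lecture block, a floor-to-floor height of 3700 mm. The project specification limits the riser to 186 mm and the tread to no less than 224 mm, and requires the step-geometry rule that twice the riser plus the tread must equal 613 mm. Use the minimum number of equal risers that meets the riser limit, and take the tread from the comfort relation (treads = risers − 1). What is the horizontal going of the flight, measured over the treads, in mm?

⌈3700/186⌉ = 20 risers.
Riser R = 3700 / 20 = 185 mm, within the 186 mm limit.
T = 613 − 2·185 = 243 mm, which satisfies the 224 mm minimum.
20 risers give 19 treads; going = 19 × 243 = 4617 mm.

4617 mm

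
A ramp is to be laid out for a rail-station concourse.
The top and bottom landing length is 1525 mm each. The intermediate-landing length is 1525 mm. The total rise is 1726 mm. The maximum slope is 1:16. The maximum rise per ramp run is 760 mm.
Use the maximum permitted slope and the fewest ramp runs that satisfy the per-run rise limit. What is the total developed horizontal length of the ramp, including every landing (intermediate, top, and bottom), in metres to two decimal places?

33.72 m

1726 / 760 = 2.271 → round up to 3 ramp runs. That means 2 intermediate landings.
Horizontal run for 1726 mm of rise at 1:16 is 1726 × 16 = 27616 mm.
2 intermediate landings contribute 2 × 1525 = 3050 mm.
Top and bottom landings: 2 × 1525 = 3050 mm.
Total = 27616 + 3050 + 3050 = 33716 mm.
= 33.72 m.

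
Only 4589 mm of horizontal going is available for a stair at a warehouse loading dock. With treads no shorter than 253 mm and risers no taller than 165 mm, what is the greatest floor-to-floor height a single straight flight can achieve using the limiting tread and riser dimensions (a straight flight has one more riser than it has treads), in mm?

3135 mm

Treads that fit: ⌊4589 / 253⌋ = 18.
Risers = treads + 1 = 19.
Maximum height = 19 × 165 = 3135 mm.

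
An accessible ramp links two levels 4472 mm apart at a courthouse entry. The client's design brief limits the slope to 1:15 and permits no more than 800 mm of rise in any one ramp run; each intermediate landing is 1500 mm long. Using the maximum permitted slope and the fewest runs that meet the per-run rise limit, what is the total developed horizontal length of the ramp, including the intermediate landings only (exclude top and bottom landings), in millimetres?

74580 mm

4472 / 800 = 5.59, so 6 ramp runs are needed. That means 5 intermediate landings.
Horizontal run for 4472 mm of rise at 1:15 is 4472 × 15 = 67080 mm.
5 intermediate landings contribute 5 × 1500 = 7500 mm.
Developed length = 67080 + 7500 = 74580 mm.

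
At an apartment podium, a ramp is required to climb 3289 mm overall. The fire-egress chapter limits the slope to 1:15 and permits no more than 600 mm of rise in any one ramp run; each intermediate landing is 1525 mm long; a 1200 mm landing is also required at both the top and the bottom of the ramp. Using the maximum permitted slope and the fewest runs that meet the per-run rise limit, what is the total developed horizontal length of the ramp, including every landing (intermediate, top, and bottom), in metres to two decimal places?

3289 / 600 = 5.48, so 6 ramp runs are needed. That means 5 intermediate landings.
Horizontal run for 3289 mm of rise at 1:15 is 3289 × 15 = 49335 mm.
Intermediate landings: 5 × 1525 = 7625 mm.
Top and bottom landings: 2 × 1200 = 2400 mm.
Total = 49335 + 7625 + 2400 = 59360 mm.
= 59.36 m.

59.36 m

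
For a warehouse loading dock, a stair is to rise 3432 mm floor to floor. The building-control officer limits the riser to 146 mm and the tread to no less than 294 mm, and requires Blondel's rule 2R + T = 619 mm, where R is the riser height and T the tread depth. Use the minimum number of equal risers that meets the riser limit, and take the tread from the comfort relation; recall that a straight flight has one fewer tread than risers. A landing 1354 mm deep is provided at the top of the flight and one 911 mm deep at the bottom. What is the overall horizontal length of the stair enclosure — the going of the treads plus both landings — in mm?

9924 mm

3432 / 146 = 23.507 → round up to 24 risers.
R = 3432 ÷ 24 = 143 mm.
Tread T = 619 − 2 × 143 = 333 mm (≥ 294 mm).
24 risers give 23 treads; going = 23 × 333 = 7659 mm.
Add landings: 7659 + 1354 + 911 = 9924 mm.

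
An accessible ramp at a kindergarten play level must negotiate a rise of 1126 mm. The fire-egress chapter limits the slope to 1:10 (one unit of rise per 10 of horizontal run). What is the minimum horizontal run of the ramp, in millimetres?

11260 mm

At 1:10 the run is 10 × 1126 = 11260 mm.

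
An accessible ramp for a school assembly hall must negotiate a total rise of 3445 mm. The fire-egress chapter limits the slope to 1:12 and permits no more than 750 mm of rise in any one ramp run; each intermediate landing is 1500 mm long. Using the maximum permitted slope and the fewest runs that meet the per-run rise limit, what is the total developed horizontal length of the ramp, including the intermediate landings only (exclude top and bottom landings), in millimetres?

47340 mm

⌈3445/750⌉ = 5 ramp runs. That means 4 intermediate landings.
Ramp run (horizontal) at 1:12: 3445 × 12 = 41340 mm.
Intermediate landings: 4 × 1500 = 6000 mm.
Total developed length = 41340 + 6000 = 47340 mm.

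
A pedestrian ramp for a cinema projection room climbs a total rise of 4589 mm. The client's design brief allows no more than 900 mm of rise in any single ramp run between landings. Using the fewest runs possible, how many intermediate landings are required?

4589 / 900 = 5.099 → round up to 6 ramp runs.
6 runs are separated by 5 intermediate landings.

5 intermediate landings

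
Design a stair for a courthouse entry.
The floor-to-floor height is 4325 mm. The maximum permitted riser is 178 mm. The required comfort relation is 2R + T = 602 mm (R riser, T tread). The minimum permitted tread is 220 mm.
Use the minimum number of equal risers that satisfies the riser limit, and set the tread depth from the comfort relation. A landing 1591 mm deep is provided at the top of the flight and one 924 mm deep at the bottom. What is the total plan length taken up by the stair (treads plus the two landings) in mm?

8659 mm

At most 178 each: 4325/178 = 24.30, giving 25 risers.
R = 4325 ÷ 25 = 173 mm.
From 2R + T = 602: T = 602 − 346 = 256 mm.
25 risers give 24 treads; going = 24 × 256 = 6144 mm.
Enclosure = 6144 + 1591 + 924 = 8659 mm.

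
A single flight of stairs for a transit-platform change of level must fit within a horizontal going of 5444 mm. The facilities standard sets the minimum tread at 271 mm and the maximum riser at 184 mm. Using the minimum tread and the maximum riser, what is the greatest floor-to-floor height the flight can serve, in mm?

5444 / 271 = 20.09, so 20 treads fit.
Risers = treads + 1 = 21.
Maximum height = 21 × 184 = 3864 mm.

3864 mm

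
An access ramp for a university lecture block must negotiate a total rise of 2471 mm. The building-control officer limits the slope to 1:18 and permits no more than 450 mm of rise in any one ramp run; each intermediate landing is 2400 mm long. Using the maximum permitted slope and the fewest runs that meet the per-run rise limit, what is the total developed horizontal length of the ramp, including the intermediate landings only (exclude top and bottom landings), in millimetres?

2471 / 450 = 5.491 → round up to 6 ramp runs. That means 5 intermediate landings.
Horizontal run for 2471 mm of rise at 1:18 is 2471 × 18 = 44478 mm.
Intermediate landings: 5 × 2400 = 12000 mm.
Total developed length = 44478 + 12000 = 56478 mm.

56478 mm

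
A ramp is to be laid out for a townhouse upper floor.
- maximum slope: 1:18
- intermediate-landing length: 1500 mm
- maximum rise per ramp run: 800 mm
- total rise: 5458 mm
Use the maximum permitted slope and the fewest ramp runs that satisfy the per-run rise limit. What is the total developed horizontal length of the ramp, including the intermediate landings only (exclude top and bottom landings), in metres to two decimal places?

107.24 m

5458 / 800 = 6.822 → round up to 7 ramp runs. That means 6 intermediate landings.
Ramp run (horizontal) at 1:18: 5458 × 18 = 98244 mm.
6 intermediate landings contribute 6 × 1500 = 9000 mm.
Total developed length = 98244 + 9000 = 107244 mm.
= 107.24 m.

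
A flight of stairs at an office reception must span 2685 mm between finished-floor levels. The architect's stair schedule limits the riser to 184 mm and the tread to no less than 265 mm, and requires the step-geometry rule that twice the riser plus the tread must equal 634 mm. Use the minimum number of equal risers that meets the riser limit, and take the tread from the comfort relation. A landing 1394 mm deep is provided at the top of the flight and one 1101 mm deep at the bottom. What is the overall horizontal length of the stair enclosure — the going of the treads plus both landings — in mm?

2685 / 184 = 14.592 → round up to 15 risers.
Each riser is 2685/15 = 179 mm (≤ 184 mm).
From 2R + T = 634: T = 634 − 358 = 276 mm.
Going = (15 − 1) × 276 = 3864 mm.
Enclosure = 3864 + 1394 + 1101 = 6359 mm.

6359 mm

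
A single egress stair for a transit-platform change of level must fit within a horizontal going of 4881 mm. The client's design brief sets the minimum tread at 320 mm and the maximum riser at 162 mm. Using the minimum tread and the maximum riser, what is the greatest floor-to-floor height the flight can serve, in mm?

4881 / 320 = 15.25, so 15 treads fit.
Risers = treads + 1 = 16.
Maximum height = 16 × 162 = 2592 mm.

2592 mm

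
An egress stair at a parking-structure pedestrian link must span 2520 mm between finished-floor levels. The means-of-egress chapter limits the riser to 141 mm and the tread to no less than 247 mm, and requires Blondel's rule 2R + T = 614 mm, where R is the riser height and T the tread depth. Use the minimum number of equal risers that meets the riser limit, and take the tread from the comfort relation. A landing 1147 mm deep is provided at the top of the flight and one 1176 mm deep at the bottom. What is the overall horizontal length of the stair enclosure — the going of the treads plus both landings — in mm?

2520 / 141 = 17.872 → round up to 18 risers.
Riser R = 2520 / 18 = 140 mm, within the 141 mm limit.
Tread T = 614 − 2 × 140 = 334 mm (≥ 247 mm).
18 risers give 17 treads; going = 17 × 334 = 5678 mm.
Enclosure = 5678 + 1147 + 1176 = 8001 mm.

8001 mm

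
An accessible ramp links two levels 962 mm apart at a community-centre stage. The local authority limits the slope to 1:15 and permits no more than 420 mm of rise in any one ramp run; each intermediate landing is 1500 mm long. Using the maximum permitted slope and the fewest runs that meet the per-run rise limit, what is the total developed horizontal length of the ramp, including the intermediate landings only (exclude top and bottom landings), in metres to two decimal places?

17.43 m

962 / 420 = 2.290 → round up to 3 ramp runs. That means 2 intermediate landings.
Horizontal run for 962 mm of rise at 1:15 is 962 × 15 = 14430 mm.
Intermediate landings: 2 × 1500 = 3000 mm.
Developed length = 14430 + 3000 = 17430 mm.
= 17.43 m.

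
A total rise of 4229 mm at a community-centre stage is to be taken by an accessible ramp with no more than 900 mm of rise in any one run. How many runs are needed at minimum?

5 runs

⌈4229/900⌉ = 5 ramp runs.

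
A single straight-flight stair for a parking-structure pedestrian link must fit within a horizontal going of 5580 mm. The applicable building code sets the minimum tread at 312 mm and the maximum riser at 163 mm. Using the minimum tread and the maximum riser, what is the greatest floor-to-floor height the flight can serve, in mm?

Treads that fit: ⌊5580 / 312⌋ = 17.
Risers = treads + 1 = 18.
Maximum height = 18 × 163 = 2934 mm.

2934 mm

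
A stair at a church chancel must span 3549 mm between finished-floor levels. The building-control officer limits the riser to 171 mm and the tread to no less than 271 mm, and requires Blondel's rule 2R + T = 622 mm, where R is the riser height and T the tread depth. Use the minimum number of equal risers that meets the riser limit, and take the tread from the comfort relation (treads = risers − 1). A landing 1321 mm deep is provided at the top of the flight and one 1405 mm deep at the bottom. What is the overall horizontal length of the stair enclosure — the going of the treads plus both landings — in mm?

At most 171 each: 3549/171 = 20.75, giving 21 risers.
R = 3549 ÷ 21 = 169 mm.
T = 622 − 2·169 = 284 mm, which satisfies the 271 mm minimum.
21 risers give 20 treads; going = 20 × 284 = 5680 mm.
Enclosure = 5680 + 1321 + 1405 = 8406 mm.

8406 mm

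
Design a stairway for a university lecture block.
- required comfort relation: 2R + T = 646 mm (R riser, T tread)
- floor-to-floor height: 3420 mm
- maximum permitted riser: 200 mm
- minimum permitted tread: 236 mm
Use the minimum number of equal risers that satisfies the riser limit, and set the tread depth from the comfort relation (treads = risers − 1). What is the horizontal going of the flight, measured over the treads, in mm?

At most 200 each: 3420/200 = 17.10, giving 18 risers.
Each riser is 3420/18 = 190 mm (≤ 200 mm).
From 2R + T = 646: T = 646 − 380 = 266 mm.
Going = (18 − 1) × 266 = 4522 mm.

4522 mm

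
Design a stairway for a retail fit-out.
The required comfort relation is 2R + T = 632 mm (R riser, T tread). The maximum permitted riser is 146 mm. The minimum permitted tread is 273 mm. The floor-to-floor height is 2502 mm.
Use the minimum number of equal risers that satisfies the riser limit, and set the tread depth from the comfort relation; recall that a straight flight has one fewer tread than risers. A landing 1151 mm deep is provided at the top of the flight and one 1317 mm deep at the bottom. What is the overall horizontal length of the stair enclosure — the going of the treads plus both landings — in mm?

8486 mm

At most 146 each: 2502/146 = 17.14, giving 18 risers.
R = 2502 ÷ 18 = 139 mm.
T = 632 − 2·139 = 354 mm, which satisfies the 273 mm minimum.
18 risers give 17 treads; going = 17 × 354 = 6018 mm.
Enclosure = 6018 + 1151 + 1317 = 8486 mm.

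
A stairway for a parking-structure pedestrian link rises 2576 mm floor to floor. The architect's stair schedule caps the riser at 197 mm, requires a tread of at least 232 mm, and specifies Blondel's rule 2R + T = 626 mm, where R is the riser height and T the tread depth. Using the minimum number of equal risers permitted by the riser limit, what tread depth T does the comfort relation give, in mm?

At most 197 each: 2576/197 = 13.08, giving 14 risers.
R = 2576 ÷ 14 = 184 mm.
From 2R + T = 626: T = 626 − 368 = 258 mm.

258 mm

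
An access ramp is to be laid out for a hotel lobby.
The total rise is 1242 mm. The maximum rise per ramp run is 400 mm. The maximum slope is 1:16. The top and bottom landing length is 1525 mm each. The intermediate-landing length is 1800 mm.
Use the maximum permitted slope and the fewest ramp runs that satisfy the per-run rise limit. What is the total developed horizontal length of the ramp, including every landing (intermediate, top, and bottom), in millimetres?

1242 / 400 = 3.105 → round up to 4 ramp runs. That means 3 intermediate landings.
Horizontal run for 1242 mm of rise at 1:16 is 1242 × 16 = 19872 mm.
Intermediate landings: 3 × 1800 = 5400 mm.
Top and bottom landings: 2 × 1525 = 3050 mm.
Total = 19872 + 5400 + 3050 = 28322 mm.

28322 mm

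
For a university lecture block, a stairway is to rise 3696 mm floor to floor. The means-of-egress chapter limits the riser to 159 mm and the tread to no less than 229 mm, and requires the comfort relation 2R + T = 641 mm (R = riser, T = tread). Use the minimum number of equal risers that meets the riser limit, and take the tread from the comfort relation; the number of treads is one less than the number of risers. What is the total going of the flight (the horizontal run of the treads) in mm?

At most 159 each: 3696/159 = 23.25, giving 24 risers.
R = 3696 ÷ 24 = 154 mm.
T = 641 − 2·154 = 333 mm, which satisfies the 229 mm minimum.
24 risers give 23 treads; going = 23 × 333 = 7659 mm.

7659 mm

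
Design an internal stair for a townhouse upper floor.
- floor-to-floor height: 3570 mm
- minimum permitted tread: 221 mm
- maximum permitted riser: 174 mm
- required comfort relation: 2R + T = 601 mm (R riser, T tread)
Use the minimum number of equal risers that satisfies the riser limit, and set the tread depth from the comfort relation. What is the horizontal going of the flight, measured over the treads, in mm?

3570 / 174 = 20.517 → round up to 21 risers.
R = 3570 ÷ 21 = 170 mm.
T = 601 − 2·170 = 261 mm, which satisfies the 221 mm minimum.
21 risers give 20 treads; going = 20 × 261 = 5220 mm.

5220 mm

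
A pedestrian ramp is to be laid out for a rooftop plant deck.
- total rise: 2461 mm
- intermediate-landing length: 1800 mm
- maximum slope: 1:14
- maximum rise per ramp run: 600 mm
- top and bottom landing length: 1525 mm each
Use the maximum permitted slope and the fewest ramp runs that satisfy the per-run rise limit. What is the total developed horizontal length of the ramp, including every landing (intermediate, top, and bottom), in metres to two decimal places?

44.70 m

⌈2461/600⌉ = 5 ramp runs. That means 4 intermediate landings.
Ramp run (horizontal) at 1:14: 2461 × 14 = 34454 mm.
Intermediate landings: 4 × 1800 = 7200 mm.
Top and bottom landings: 2 × 1525 = 3050 mm.
Total = 34454 + 7200 + 3050 = 44704 mm.
= 44.70 m.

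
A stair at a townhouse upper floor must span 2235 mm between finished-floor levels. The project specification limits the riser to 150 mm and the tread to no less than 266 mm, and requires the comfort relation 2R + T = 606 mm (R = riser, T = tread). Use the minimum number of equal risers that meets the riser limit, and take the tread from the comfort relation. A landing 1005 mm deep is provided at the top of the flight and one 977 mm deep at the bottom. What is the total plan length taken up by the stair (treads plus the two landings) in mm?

2235 / 150 = 14.900 → round up to 15 risers.
Each riser is 2235/15 = 149 mm (≤ 150 mm).
From 2R + T = 606: T = 606 − 298 = 308 mm.
Going = (15 − 1) × 308 = 4312 mm.
Add landings: 4312 + 1005 + 977 = 6294 mm.

6294 mm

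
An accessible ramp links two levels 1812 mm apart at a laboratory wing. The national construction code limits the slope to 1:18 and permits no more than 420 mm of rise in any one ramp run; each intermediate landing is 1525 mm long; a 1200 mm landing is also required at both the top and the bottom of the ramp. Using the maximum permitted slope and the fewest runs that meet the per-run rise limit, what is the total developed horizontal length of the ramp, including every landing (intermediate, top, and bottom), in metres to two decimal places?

41.12 m

1812 / 420 = 4.314 → round up to 5 ramp runs. That means 4 intermediate landings.
Ramp run (horizontal) at 1:18: 1812 × 18 = 32616 mm.
4 intermediate landings contribute 4 × 1525 = 6100 mm.
Top and bottom landings: 2 × 1200 = 2400 mm.
Total = 32616 + 6100 + 2400 = 41116 mm.
= 41.12 m.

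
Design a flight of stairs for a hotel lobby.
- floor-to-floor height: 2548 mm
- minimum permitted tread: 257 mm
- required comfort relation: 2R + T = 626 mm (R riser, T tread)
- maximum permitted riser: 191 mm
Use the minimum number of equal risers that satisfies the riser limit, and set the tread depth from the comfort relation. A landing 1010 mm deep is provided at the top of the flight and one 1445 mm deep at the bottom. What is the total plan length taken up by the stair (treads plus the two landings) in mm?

5861 mm

At most 191 each: 2548/191 = 13.34, giving 14 risers.
Riser R = 2548 / 14 = 182 mm, within the 191 mm limit.
Tread T = 626 − 2 × 182 = 262 mm (≥ 257 mm).
Going = (14 − 1) × 262 = 3406 mm.
Add landings: 3406 + 1010 + 1445 = 5861 mm.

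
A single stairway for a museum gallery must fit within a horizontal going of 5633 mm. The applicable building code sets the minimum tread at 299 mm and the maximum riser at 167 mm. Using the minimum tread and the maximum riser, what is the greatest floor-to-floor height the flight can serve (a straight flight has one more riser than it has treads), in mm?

Treads that fit: ⌊5633 / 299⌋ = 18.
Risers = treads + 1 = 19.
Maximum height = 19 × 167 = 3173 mm.

3173 mm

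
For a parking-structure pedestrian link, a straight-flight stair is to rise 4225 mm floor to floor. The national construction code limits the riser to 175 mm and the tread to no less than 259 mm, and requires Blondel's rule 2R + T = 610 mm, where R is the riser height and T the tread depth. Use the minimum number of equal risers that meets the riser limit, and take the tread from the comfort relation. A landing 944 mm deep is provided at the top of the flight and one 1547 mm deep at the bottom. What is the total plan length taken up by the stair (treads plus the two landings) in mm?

9019 mm

At most 175 each: 4225/175 = 24.14, giving 25 risers.
Riser R = 4225 / 25 = 169 mm, within the 175 mm limit.
T = 610 − 2·169 = 272 mm, which satisfies the 259 mm minimum.
Going = (25 − 1) × 272 = 6528 mm.
Enclosure = 6528 + 944 + 1547 = 9019 mm.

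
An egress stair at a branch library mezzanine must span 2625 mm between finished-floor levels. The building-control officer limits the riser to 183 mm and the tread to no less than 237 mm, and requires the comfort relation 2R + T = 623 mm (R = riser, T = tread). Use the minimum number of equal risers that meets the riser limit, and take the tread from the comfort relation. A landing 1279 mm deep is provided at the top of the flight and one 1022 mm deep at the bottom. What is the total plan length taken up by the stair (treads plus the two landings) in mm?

2625 / 183 = 14.34, so 15 risers are needed.
Riser R = 2625 / 15 = 175 mm, within the 183 mm limit.
Tread T = 623 − 2 × 175 = 273 mm (≥ 237 mm).
Treads = 15 − 1 = 14; going = 14 × 273 = 3822 mm.
Enclosure = 3822 + 1279 + 1022 = 6123 mm.

6123 mm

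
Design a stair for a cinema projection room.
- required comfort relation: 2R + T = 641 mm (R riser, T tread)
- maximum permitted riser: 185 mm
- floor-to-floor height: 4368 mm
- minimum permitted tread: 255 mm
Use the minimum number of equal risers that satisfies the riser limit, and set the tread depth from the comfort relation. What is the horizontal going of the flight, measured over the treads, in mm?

4368 / 185 = 23.61, so 24 risers are needed.
Each riser is 4368/24 = 182 mm (≤ 185 mm).
T = 641 − 2·182 = 277 mm, which satisfies the 255 mm minimum.
Treads = 24 − 1 = 23; going = 23 × 277 = 6371 mm.

6371 mm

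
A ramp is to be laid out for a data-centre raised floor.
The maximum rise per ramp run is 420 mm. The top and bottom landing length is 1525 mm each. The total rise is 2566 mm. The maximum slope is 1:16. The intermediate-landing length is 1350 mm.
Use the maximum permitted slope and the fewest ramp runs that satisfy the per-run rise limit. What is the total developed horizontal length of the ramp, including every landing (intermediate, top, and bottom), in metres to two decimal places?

2566 / 420 = 6.110 → round up to 7 ramp runs. That means 6 intermediate landings.
Horizontal run for 2566 mm of rise at 1:16 is 2566 × 16 = 41056 mm.
Intermediate landings: 6 × 1350 = 8100 mm.
Top and bottom landings: 2 × 1525 = 3050 mm.
Total = 41056 + 8100 + 3050 = 52206 mm.
= 52.21 m.

52.21 m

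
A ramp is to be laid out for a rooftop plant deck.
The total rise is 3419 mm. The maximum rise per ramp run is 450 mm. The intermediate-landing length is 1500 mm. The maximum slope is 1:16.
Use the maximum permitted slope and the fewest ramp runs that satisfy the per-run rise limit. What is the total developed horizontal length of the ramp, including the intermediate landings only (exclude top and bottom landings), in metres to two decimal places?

3419 / 450 = 7.598 → round up to 8 ramp runs. That means 7 intermediate landings.
Ramp run (horizontal) at 1:16: 3419 × 16 = 54704 mm.
Intermediate landings: 7 × 1500 = 10500 mm.
Total developed length = 54704 + 10500 = 65204 mm.
= 65.20 m.

65.20 m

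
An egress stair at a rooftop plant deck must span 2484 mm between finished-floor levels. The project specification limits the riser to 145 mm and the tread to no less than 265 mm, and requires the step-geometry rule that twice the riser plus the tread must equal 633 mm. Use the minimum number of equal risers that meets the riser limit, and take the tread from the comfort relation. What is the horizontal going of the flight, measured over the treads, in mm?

6069 mm

⌈2484/145⌉ = 18 risers.
Riser R = 2484 / 18 = 138 mm, within the 145 mm limit.
Tread T = 633 − 2 × 138 = 357 mm (≥ 265 mm).
18 risers give 17 treads; going = 17 × 357 = 6069 mm.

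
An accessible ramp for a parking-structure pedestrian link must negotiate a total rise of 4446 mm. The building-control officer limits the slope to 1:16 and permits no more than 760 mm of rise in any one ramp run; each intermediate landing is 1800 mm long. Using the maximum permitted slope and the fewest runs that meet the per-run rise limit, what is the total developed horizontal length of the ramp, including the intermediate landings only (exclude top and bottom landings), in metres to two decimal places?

⌈4446/760⌉ = 6 ramp runs. That means 5 intermediate landings.
Ramp run (horizontal) at 1:16: 4446 × 16 = 71136 mm.
Intermediate landings: 5 × 1800 = 9000 mm.
Developed length = 71136 + 9000 = 80136 mm.
= 80.14 m.

80.14 m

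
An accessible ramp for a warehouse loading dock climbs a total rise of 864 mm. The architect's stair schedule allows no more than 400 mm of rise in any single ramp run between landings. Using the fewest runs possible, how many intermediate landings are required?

2 intermediate landings

⌈864/400⌉ = 3 ramp runs.
3 runs are separated by 2 intermediate landings.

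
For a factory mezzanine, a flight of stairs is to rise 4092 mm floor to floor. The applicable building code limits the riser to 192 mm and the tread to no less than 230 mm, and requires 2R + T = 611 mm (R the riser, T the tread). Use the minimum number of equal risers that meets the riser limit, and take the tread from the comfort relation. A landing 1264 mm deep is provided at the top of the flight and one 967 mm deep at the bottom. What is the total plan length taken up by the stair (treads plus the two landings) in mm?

4092 / 192 = 21.312 → round up to 22 risers.
R = 4092 ÷ 22 = 186 mm.
T = 611 − 2·186 = 239 mm, which satisfies the 230 mm minimum.
Treads = 22 − 1 = 21; going = 21 × 239 = 5019 mm.
Enclosure = 5019 + 1264 + 967 = 7250 mm.

7250 mm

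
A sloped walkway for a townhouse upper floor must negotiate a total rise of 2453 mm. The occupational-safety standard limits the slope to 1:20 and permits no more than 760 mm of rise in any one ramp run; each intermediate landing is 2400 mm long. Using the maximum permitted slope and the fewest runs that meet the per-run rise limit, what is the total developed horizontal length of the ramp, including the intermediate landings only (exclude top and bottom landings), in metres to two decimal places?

2453 / 760 = 3.23, so 4 ramp runs are needed. That means 3 intermediate landings.
Ramp run (horizontal) at 1:20: 2453 × 20 = 49060 mm.
3 intermediate landings contribute 3 × 2400 = 7200 mm.
Developed length = 49060 + 7200 = 56260 mm.
= 56.26 m.

56.26 m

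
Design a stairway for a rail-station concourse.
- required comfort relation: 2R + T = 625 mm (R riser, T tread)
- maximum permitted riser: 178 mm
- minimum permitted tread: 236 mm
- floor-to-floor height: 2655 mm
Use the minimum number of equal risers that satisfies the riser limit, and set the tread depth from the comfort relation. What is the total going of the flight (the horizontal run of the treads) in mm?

3794 mm

2655 / 178 = 14.92, so 15 risers are needed.
Riser R = 2655 / 15 = 177 mm, within the 178 mm limit.
From 2R + T = 625: T = 625 − 354 = 271 mm.
Going = (15 − 1) × 271 = 3794 mm.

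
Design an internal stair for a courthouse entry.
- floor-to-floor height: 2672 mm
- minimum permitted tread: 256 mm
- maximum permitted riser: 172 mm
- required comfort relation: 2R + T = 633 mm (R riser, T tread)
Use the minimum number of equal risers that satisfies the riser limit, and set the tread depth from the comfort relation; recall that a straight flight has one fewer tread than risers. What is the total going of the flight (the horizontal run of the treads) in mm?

⌈2672/172⌉ = 16 risers.
Each riser is 2672/16 = 167 mm (≤ 172 mm).
Tread T = 633 − 2 × 167 = 299 mm (≥ 256 mm).
Treads = 16 − 1 = 15; going = 15 × 299 = 4485 mm.

4485 mm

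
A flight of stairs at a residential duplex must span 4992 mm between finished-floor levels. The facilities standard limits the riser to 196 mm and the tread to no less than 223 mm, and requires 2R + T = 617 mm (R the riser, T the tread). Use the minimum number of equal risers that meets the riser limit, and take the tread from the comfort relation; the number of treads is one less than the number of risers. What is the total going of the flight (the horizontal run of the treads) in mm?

5825 mm

At most 196 each: 4992/196 = 25.47, giving 26 risers.
Riser R = 4992 / 26 = 192 mm, within the 196 mm limit.
From 2R + T = 617: T = 617 − 384 = 233 mm.
26 risers give 25 treads; going = 25 × 233 = 5825 mm.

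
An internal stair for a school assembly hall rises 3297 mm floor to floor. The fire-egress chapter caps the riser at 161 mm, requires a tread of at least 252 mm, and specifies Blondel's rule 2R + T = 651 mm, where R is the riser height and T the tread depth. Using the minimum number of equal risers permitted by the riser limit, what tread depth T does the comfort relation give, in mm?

337 mm

3297 / 161 = 20.48, so 21 risers are needed.
R = 3297 ÷ 21 = 157 mm.
Tread T = 651 − 2 × 157 = 337 mm (≥ 252 mm).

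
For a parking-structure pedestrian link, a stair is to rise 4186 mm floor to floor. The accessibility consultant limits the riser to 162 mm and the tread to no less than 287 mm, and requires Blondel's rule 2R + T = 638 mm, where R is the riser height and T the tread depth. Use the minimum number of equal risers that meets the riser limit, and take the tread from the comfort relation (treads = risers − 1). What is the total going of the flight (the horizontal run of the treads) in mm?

7900 mm

4186 / 162 = 25.840 → round up to 26 risers.
Each riser is 4186/26 = 161 mm (≤ 162 mm).
Tread T = 638 − 2 × 161 = 316 mm (≥ 287 mm).
Going = (26 − 1) × 316 = 7900 mm.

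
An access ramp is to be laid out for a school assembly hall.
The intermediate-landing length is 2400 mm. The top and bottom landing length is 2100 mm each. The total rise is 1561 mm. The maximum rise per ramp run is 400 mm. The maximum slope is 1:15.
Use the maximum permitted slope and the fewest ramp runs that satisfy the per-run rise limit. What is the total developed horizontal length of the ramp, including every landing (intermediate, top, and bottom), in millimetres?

1561 / 400 = 3.90, so 4 ramp runs are needed. That means 3 intermediate landings.
Ramp run (horizontal) at 1:15: 1561 × 15 = 23415 mm.
3 intermediate landings contribute 3 × 2400 = 7200 mm.
Top and bottom landings: 2 × 2100 = 4200 mm.
Total = 23415 + 7200 + 4200 = 34815 mm.

34815 mm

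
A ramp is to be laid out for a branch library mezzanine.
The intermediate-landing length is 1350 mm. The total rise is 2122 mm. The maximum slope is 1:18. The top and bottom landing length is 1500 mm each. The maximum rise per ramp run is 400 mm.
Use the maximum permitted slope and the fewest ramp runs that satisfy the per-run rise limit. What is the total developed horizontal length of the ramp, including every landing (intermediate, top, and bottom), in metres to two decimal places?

47.95 m

⌈2122/400⌉ = 6 ramp runs. That means 5 intermediate landings.
Horizontal run for 2122 mm of rise at 1:18 is 2122 × 18 = 38196 mm.
Intermediate landings: 5 × 1350 = 6750 mm.
Top and bottom landings: 2 × 1500 = 3000 mm.
Total = 38196 + 6750 + 3000 = 47946 mm.
= 47.95 m.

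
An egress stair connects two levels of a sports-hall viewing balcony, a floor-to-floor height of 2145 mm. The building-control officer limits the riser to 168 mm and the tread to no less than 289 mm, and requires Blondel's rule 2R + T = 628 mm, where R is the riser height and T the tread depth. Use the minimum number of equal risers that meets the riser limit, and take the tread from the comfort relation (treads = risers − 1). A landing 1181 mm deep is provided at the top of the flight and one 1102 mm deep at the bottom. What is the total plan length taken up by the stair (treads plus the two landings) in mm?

5859 mm

At most 168 each: 2145/168 = 12.77, giving 13 risers.
Each riser is 2145/13 = 165 mm (≤ 168 mm).
From 2R + T = 628: T = 628 − 330 = 298 mm.
Going = (13 − 1) × 298 = 3576 mm.
Enclosure = 3576 + 1181 + 1102 = 5859 mm.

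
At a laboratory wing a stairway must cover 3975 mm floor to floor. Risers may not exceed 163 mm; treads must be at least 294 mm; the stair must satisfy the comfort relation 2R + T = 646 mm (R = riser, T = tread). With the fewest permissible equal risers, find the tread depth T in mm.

⌈3975/163⌉ = 25 risers.
R = 3975 ÷ 25 = 159 mm.
T = 646 − 2·159 = 328 mm, which satisfies the 294 mm minimum.

328 mm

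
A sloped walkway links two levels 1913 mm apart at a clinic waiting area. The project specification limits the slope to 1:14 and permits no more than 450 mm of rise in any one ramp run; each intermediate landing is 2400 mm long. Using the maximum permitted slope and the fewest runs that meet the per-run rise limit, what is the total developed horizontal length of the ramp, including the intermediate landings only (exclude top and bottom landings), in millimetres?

1913 / 450 = 4.251 → round up to 5 ramp runs. That means 4 intermediate landings.
Ramp run (horizontal) at 1:14: 1913 × 14 = 26782 mm.
Intermediate landings: 4 × 2400 = 9600 mm.
Total developed length = 26782 + 9600 = 36382 mm.

36382 mm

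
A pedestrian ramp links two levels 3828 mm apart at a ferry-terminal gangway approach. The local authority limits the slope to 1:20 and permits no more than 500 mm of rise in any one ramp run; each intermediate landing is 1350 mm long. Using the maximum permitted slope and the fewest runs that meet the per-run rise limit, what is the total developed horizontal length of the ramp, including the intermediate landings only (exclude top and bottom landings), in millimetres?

3828 / 500 = 7.66, so 8 ramp runs are needed. That means 7 intermediate landings.
Horizontal run for 3828 mm of rise at 1:20 is 3828 × 20 = 76560 mm.
Intermediate landings: 7 × 1350 = 9450 mm.
Total developed length = 76560 + 9450 = 86010 mm.

86010 mm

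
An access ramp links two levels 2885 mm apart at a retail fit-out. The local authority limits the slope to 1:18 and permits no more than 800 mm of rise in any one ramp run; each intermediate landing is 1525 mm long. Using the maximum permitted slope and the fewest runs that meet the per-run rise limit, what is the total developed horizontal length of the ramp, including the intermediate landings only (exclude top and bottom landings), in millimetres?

56505 mm

2885 / 800 = 3.606 → round up to 4 ramp runs. That means 3 intermediate landings.
Ramp run (horizontal) at 1:18: 2885 × 18 = 51930 mm.
Intermediate landings: 3 × 1525 = 4575 mm.
Developed length = 51930 + 4575 = 56505 mm.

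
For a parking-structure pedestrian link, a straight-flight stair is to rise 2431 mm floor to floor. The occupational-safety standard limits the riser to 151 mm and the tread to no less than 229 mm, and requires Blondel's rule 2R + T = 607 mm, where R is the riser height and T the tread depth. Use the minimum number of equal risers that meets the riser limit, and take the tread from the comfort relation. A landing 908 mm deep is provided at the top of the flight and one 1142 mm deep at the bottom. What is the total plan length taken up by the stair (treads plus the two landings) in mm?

2431 / 151 = 16.099 → round up to 17 risers.
Riser R = 2431 / 17 = 143 mm, within the 151 mm limit.
T = 607 − 2·143 = 321 mm, which satisfies the 229 mm minimum.
Going = (17 − 1) × 321 = 5136 mm.
Enclosure = 5136 + 908 + 1142 = 7186 mm.

7186 mm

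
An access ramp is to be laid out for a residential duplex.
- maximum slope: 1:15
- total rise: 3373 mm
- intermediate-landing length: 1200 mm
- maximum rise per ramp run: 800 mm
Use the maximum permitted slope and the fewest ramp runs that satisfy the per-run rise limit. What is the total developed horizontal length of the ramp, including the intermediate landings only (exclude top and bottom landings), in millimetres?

At most 800 each: 3373/800 = 4.22, giving 5 ramp runs. That means 4 intermediate landings.
Horizontal run for 3373 mm of rise at 1:15 is 3373 × 15 = 50595 mm.
4 intermediate landings contribute 4 × 1200 = 4800 mm.
Total developed length = 50595 + 4800 = 55395 mm.

55395 mm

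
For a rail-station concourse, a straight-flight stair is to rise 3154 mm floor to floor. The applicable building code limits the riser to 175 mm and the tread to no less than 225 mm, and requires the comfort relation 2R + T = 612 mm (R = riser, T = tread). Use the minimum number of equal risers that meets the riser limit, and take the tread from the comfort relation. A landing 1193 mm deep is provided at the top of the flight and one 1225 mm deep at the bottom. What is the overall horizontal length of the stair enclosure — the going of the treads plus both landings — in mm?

7458 mm

3154 / 175 = 18.02, so 19 risers are needed.
R = 3154 ÷ 19 = 166 mm.
T = 612 − 2·166 = 280 mm, which satisfies the 225 mm minimum.
Going = (19 − 1) × 280 = 5040 mm.
Enclosure = 5040 + 1193 + 1225 = 7458 mm.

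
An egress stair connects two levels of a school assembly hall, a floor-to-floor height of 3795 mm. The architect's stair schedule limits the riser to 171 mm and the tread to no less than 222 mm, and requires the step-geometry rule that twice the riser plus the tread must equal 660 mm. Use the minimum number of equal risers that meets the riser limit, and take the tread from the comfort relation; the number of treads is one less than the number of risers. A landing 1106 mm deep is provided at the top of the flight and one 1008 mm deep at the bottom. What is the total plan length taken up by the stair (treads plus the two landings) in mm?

3795 / 171 = 22.19, so 23 risers are needed.
Each riser is 3795/23 = 165 mm (≤ 171 mm).
T = 660 − 2·165 = 330 mm, which satisfies the 222 mm minimum.
23 risers give 22 treads; going = 22 × 330 = 7260 mm.
Enclosure = 7260 + 1106 + 1008 = 9374 mm.

9374 mm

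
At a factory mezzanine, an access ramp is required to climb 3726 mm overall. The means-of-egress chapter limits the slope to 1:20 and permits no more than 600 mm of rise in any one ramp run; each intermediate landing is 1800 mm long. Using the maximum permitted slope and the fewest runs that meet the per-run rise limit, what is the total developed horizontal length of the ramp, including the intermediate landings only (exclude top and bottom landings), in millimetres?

85320 mm

3726 / 600 = 6.21, so 7 ramp runs are needed. That means 6 intermediate landings.
Ramp run (horizontal) at 1:20: 3726 × 20 = 74520 mm.
Intermediate landings: 6 × 1800 = 10800 mm.
Developed length = 74520 + 10800 = 85320 mm.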